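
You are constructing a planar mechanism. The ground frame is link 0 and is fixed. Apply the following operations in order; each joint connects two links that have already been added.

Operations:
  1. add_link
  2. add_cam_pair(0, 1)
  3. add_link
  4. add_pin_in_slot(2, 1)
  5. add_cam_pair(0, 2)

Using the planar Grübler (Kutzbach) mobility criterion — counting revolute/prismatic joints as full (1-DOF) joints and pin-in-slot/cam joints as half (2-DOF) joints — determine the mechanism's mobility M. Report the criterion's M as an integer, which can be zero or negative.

M = 3

(L,J1,J2)=(1,0,0); link0 fixed
link1: (2,0,0)
C 0-1 [J2]: (2,0,1)
link2: (3,0,1)
PS 2-1 [J2]: (3,0,2)
C 0-2 [J2]: (3,0,3)
Grübler: 3·2 − 2·0 − 3 = 3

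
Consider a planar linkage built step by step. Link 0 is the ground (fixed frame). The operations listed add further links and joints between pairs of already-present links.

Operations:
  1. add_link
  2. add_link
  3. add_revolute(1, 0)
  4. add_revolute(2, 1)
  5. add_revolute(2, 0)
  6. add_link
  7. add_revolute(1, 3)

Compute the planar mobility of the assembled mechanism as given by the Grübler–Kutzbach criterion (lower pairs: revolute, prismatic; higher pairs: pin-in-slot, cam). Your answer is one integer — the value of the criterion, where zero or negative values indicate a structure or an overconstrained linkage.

(L,J1,J2)=(1,0,0); link0 fixed
link1: (2,0,0)
link2: (3,0,0)
R 1-0 [J1]: (3,1,0)
R 2-1 [J1]: (3,2,0)
R 2-0 [J1]: (3,3,0)
link3: (4,3,0)
R 1-3 [J1]: (4,4,0)
Grübler: 3·3 − 2·4 − 0 = 1

M = 1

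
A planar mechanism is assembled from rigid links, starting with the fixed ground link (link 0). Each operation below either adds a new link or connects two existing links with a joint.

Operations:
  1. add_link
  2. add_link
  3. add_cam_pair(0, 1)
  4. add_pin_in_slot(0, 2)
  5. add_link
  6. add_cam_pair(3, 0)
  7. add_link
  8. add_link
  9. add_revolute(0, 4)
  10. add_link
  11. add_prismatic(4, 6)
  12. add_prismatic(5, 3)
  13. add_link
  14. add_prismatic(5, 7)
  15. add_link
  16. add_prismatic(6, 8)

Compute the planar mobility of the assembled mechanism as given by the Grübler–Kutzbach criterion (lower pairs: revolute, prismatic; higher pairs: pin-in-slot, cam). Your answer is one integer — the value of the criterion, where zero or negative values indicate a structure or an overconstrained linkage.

M = 11

link 0 = ground. State L|J1|J2 = 1|0|0
+link1  2|0|0
+link2  3|0|0
C(0,1) f=2→J2  3|0|1
PS(0,2) f=2→J2  3|0|2
+link3  4|0|2
C(3,0) f=2→J2  4|0|3
+link4  5|0|3
+link5  6|0|3
R(0,4) f=1→J1  6|1|3
+link6  7|1|3
P(4,6) f=1→J1  7|2|3
P(5,3) f=1→J1  7|3|3
+link7  8|3|3
P(5,7) f=1→J1  8|4|3
+link8  9|4|3
P(6,8) f=1→J1  9|5|3
M = 3(9−1)−2·5−3 = 24−10−3 = 11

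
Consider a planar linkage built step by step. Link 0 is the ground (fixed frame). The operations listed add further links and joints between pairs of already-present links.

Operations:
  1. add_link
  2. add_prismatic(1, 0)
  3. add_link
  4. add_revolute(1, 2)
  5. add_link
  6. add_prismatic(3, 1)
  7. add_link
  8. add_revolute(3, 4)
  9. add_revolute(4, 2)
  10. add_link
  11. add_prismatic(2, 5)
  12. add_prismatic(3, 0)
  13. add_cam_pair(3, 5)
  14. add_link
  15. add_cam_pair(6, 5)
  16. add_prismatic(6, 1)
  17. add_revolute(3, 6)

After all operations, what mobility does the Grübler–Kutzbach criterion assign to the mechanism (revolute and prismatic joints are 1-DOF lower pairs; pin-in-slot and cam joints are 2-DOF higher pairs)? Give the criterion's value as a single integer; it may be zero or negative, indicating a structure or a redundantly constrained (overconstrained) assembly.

L=1 J1=0 J2=0
add link → L=2 J1=0 J2=0
P@1,0 dof=1 J1 → L=2 J1=1 J2=0
add link → L=3 J1=1 J2=0
R@1,2 dof=1 J1 → L=3 J1=2 J2=0
add link → L=4 J1=2 J2=0
P@3,1 dof=1 J1 → L=4 J1=3 J2=0
add link → L=5 J1=3 J2=0
R@3,4 dof=1 J1 → L=5 J1=4 J2=0
R@4,2 dof=1 J1 → L=5 J1=5 J2=0
add link → L=6 J1=5 J2=0
P@2,5 dof=1 J1 → L=6 J1=6 J2=0
P@3,0 dof=1 J1 → L=6 J1=7 J2=0
C@3,5 dof=2 J2 → L=6 J1=7 J2=1
add link → L=7 J1=7 J2=1
C@6,5 dof=2 J2 → L=7 J1=7 J2=2
P@6,1 dof=1 J1 → L=7 J1=8 J2=2
R@3,6 dof=1 J1 → L=7 J1=9 J2=2
M=3(L−1)−2J1−J2=3·6−2·9−2=-2

M = -2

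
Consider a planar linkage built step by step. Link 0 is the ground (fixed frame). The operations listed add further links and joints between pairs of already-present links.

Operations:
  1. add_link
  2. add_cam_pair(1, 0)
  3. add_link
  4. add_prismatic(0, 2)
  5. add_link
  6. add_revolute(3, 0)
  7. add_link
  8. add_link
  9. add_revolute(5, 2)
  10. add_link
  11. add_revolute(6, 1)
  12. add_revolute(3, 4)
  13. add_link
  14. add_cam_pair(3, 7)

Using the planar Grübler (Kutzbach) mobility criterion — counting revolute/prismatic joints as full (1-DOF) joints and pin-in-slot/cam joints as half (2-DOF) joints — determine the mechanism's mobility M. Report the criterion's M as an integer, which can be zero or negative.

M = 9

link 0 = ground. State L|J1|J2 = 1|0|0
+link1  2|0|0
C(1,0) f=2→J2  2|0|1
+link2  3|0|1
P(0,2) f=1→J1  3|1|1
+link3  4|1|1
R(3,0) f=1→J1  4|2|1
+link4  5|2|1
+link5  6|2|1
R(5,2) f=1→J1  6|3|1
+link6  7|3|1
R(6,1) f=1→J1  7|4|1
R(3,4) f=1→J1  7|5|1
+link7  8|5|1
C(3,7) f=2→J2  8|5|2
M = 3(8−1)−2·5−2 = 21−10−2 = 9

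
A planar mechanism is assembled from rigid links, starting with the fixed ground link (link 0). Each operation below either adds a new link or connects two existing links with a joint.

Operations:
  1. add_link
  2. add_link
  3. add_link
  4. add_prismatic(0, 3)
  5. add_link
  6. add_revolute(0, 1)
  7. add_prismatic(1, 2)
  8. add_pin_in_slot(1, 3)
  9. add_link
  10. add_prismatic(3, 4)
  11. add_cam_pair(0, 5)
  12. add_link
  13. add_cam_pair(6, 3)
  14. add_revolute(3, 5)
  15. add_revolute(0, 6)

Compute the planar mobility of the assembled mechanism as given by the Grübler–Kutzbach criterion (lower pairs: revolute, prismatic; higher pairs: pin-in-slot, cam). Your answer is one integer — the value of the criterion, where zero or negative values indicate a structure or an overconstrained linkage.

M = 3

ground; <1,0,0>
#1 <2,0,0>
#2 <3,0,0>
#3 <4,0,0>
P:0↔3 J1 <4,1,0>
#4 <5,1,0>
R:0↔1 J1 <5,2,0>
P:1↔2 J1 <5,3,0>
PS:1↔3 J2 <5,3,1>
#5 <6,3,1>
P:3↔4 J1 <6,4,1>
C:0↔5 J2 <6,4,2>
#6 <7,4,2>
C:6↔3 J2 <7,4,3>
R:3↔5 J1 <7,5,3>
R:0↔6 J1 <7,6,3>
3×6 − 2×6 − 1×3 = 3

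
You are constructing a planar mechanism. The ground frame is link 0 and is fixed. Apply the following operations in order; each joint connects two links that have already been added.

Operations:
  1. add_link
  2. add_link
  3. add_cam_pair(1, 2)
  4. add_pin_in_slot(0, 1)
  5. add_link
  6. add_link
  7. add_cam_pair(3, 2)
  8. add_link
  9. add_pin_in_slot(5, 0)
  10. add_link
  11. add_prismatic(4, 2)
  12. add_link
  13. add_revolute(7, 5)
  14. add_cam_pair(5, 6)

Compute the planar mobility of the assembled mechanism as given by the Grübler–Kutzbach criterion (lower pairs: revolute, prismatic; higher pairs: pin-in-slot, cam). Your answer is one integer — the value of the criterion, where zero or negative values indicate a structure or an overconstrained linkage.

M = 12

link 0 = ground. State L|J1|J2 = 1|0|0
+link1  2|0|0
+link2  3|0|0
C(1,2) f=2→J2  3|0|1
PS(0,1) f=2→J2  3|0|2
+link3  4|0|2
+link4  5|0|2
C(3,2) f=2→J2  5|0|3
+link5  6|0|3
PS(5,0) f=2→J2  6|0|4
+link6  7|0|4
P(4,2) f=1→J1  7|1|4
+link7  8|1|4
R(7,5) f=1→J1  8|2|4
C(5,6) f=2→J2  8|2|5
M = 3(8−1)−2·2−5 = 21−4−5 = 12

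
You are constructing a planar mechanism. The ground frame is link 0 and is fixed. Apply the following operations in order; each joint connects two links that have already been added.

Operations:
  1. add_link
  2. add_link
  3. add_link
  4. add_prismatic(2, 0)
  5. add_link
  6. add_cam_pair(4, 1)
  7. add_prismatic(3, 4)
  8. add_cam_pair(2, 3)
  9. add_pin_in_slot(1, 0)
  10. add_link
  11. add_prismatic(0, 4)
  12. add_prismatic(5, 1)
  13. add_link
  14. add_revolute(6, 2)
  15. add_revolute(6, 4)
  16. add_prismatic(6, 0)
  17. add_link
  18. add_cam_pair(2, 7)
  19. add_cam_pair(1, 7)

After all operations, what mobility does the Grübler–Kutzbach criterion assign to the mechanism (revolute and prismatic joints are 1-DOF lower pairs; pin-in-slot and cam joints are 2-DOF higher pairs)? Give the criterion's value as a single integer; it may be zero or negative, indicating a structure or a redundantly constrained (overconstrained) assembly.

L=1 J1=0 J2=0
add link → L=2 J1=0 J2=0
add link → L=3 J1=0 J2=0
add link → L=4 J1=0 J2=0
P@2,0 dof=1 J1 → L=4 J1=1 J2=0
add link → L=5 J1=1 J2=0
C@4,1 dof=2 J2 → L=5 J1=1 J2=1
P@3,4 dof=1 J1 → L=5 J1=2 J2=1
C@2,3 dof=2 J2 → L=5 J1=2 J2=2
PS@1,0 dof=2 J2 → L=5 J1=2 J2=3
add link → L=6 J1=2 J2=3
P@0,4 dof=1 J1 → L=6 J1=3 J2=3
P@5,1 dof=1 J1 → L=6 J1=4 J2=3
add link → L=7 J1=4 J2=3
R@6,2 dof=1 J1 → L=7 J1=5 J2=3
R@6,4 dof=1 J1 → L=7 J1=6 J2=3
P@6,0 dof=1 J1 → L=7 J1=7 J2=3
add link → L=8 J1=7 J2=3
C@2,7 dof=2 J2 → L=8 J1=7 J2=4
C@1,7 dof=2 J2 → L=8 J1=7 J2=5
M=3(L−1)−2J1−J2=3·7−2·7−5=2

M = 2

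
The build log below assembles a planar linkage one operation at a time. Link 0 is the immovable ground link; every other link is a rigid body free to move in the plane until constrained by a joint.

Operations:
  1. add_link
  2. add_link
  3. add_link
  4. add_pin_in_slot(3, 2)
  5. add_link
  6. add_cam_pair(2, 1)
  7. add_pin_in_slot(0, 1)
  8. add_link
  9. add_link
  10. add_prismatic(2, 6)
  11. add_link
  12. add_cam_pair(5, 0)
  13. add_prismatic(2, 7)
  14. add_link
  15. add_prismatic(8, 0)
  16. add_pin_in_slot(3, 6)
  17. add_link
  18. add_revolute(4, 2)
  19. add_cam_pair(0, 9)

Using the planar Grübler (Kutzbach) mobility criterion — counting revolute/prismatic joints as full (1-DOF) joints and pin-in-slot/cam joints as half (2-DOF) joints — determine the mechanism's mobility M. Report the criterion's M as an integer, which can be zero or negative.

M = 13

(L,J1,J2)=(1,0,0); link0 fixed
link1: (2,0,0)
link2: (3,0,0)
link3: (4,0,0)
PS 3-2 [J2]: (4,0,1)
link4: (5,0,1)
C 2-1 [J2]: (5,0,2)
PS 0-1 [J2]: (5,0,3)
link5: (6,0,3)
link6: (7,0,3)
P 2-6 [J1]: (7,1,3)
link7: (8,1,3)
C 5-0 [J2]: (8,1,4)
P 2-7 [J1]: (8,2,4)
link8: (9,2,4)
P 8-0 [J1]: (9,3,4)
PS 3-6 [J2]: (9,3,5)
link9: (10,3,5)
R 4-2 [J1]: (10,4,5)
C 0-9 [J2]: (10,4,6)
Grübler: 3·9 − 2·4 − 6 = 13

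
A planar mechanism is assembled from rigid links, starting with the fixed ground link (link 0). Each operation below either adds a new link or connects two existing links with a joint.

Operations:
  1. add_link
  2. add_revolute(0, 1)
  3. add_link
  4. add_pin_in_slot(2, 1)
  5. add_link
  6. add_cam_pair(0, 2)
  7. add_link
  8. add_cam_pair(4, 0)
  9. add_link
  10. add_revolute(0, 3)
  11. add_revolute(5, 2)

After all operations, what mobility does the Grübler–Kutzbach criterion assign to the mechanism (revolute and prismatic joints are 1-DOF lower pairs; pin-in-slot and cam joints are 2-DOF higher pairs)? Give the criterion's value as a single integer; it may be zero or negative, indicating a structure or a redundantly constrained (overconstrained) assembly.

M = 6

ground; <1,0,0>
#1 <2,0,0>
R:0↔1 J1 <2,1,0>
#2 <3,1,0>
PS:2↔1 J2 <3,1,1>
#3 <4,1,1>
C:0↔2 J2 <4,1,2>
#4 <5,1,2>
C:4↔0 J2 <5,1,3>
#5 <6,1,3>
R:0↔3 J1 <6,2,3>
R:5↔2 J1 <6,3,3>
3×5 − 2×3 − 1×3 = 6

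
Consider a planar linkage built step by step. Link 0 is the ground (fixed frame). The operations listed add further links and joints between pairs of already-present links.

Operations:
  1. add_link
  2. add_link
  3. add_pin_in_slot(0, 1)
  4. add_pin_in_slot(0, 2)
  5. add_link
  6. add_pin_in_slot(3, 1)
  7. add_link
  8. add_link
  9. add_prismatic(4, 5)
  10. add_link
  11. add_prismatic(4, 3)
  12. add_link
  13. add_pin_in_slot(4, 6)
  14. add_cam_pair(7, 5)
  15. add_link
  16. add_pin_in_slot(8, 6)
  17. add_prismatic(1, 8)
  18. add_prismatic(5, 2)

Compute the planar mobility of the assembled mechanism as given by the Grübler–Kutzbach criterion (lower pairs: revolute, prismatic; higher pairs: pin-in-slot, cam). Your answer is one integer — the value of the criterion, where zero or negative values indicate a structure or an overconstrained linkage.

ground; <1,0,0>
#1 <2,0,0>
#2 <3,0,0>
PS:0↔1 J2 <3,0,1>
PS:0↔2 J2 <3,0,2>
#3 <4,0,2>
PS:3↔1 J2 <4,0,3>
#4 <5,0,3>
#5 <6,0,3>
P:4↔5 J1 <6,1,3>
#6 <7,1,3>
P:4↔3 J1 <7,2,3>
#7 <8,2,3>
PS:4↔6 J2 <8,2,4>
C:7↔5 J2 <8,2,5>
#8 <9,2,5>
PS:8↔6 J2 <9,2,6>
P:1↔8 J1 <9,3,6>
P:5↔2 J1 <9,4,6>
3×8 − 2×4 − 1×6 = 10

M = 10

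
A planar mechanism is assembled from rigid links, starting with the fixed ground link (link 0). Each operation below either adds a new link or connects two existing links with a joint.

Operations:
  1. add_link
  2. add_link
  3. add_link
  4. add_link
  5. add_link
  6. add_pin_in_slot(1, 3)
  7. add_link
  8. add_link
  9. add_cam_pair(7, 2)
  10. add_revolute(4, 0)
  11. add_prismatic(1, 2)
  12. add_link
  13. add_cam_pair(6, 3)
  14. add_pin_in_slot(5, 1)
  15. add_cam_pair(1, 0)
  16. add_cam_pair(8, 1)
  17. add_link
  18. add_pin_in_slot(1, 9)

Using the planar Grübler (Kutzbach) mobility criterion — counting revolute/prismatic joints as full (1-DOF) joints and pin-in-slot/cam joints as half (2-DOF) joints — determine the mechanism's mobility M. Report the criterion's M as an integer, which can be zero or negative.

M = 16

(L,J1,J2)=(1,0,0); link0 fixed
link1: (2,0,0)
link2: (3,0,0)
link3: (4,0,0)
link4: (5,0,0)
link5: (6,0,0)
PS 1-3 [J2]: (6,0,1)
link6: (7,0,1)
link7: (8,0,1)
C 7-2 [J2]: (8,0,2)
R 4-0 [J1]: (8,1,2)
P 1-2 [J1]: (8,2,2)
link8: (9,2,2)
C 6-3 [J2]: (9,2,3)
PS 5-1 [J2]: (9,2,4)
C 1-0 [J2]: (9,2,5)
C 8-1 [J2]: (9,2,6)
link9: (10,2,6)
PS 1-9 [J2]: (10,2,7)
Grübler: 3·9 − 2·2 − 7 = 16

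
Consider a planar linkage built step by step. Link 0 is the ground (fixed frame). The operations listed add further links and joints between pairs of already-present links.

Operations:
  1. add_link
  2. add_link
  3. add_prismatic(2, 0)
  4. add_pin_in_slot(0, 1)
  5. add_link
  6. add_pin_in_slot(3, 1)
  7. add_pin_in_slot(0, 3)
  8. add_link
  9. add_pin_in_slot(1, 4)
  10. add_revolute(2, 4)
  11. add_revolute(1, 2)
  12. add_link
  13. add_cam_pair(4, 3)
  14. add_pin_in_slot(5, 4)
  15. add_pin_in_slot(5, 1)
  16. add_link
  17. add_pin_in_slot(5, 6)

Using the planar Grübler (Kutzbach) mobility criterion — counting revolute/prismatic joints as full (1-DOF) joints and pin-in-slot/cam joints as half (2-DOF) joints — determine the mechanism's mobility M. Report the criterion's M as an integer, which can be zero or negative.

M = 4

link 0 = ground. State L|J1|J2 = 1|0|0
+link1  2|0|0
+link2  3|0|0
P(2,0) f=1→J1  3|1|0
PS(0,1) f=2→J2  3|1|1
+link3  4|1|1
PS(3,1) f=2→J2  4|1|2
PS(0,3) f=2→J2  4|1|3
+link4  5|1|3
PS(1,4) f=2→J2  5|1|4
R(2,4) f=1→J1  5|2|4
R(1,2) f=1→J1  5|3|4
+link5  6|3|4
C(4,3) f=2→J2  6|3|5
PS(5,4) f=2→J2  6|3|6
PS(5,1) f=2→J2  6|3|7
+link6  7|3|7
PS(5,6) f=2→J2  7|3|8
M = 3(7−1)−2·3−8 = 18−6−8 = 4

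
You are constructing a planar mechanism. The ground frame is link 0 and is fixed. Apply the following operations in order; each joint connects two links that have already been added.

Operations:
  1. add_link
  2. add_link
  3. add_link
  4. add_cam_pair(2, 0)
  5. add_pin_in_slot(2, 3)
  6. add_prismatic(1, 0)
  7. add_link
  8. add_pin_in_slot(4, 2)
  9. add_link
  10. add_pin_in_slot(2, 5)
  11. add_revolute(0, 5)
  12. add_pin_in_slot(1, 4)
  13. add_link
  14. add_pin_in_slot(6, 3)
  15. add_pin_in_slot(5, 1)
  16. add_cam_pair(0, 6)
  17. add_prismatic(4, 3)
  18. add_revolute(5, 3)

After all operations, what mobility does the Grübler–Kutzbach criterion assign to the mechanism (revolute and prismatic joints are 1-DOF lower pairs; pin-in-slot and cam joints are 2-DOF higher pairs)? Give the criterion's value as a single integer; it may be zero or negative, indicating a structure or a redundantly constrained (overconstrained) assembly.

M = 2

L=1 J1=0 J2=0
add link → L=2 J1=0 J2=0
add link → L=3 J1=0 J2=0
add link → L=4 J1=0 J2=0
C@2,0 dof=2 J2 → L=4 J1=0 J2=1
PS@2,3 dof=2 J2 → L=4 J1=0 J2=2
P@1,0 dof=1 J1 → L=4 J1=1 J2=2
add link → L=5 J1=1 J2=2
PS@4,2 dof=2 J2 → L=5 J1=1 J2=3
add link → L=6 J1=1 J2=3
PS@2,5 dof=2 J2 → L=6 J1=1 J2=4
R@0,5 dof=1 J1 → L=6 J1=2 J2=4
PS@1,4 dof=2 J2 → L=6 J1=2 J2=5
add link → L=7 J1=2 J2=5
PS@6,3 dof=2 J2 → L=7 J1=2 J2=6
PS@5,1 dof=2 J2 → L=7 J1=2 J2=7
C@0,6 dof=2 J2 → L=7 J1=2 J2=8
P@4,3 dof=1 J1 → L=7 J1=3 J2=8
R@5,3 dof=1 J1 → L=7 J1=4 J2=8
M=3(L−1)−2J1−J2=3·6−2·4−8=2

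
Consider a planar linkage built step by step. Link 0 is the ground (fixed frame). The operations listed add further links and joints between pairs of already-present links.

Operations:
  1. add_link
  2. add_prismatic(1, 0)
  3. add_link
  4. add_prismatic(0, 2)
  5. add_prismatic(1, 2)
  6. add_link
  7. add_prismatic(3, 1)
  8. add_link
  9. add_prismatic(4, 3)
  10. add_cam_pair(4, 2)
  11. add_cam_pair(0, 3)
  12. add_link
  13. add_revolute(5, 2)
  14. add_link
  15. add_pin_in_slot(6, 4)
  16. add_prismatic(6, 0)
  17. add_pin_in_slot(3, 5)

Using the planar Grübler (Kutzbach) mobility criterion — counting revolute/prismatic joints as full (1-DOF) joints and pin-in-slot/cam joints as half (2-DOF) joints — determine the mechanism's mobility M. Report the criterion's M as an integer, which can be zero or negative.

ground; <1,0,0>
#1 <2,0,0>
P:1↔0 J1 <2,1,0>
#2 <3,1,0>
P:0↔2 J1 <3,2,0>
P:1↔2 J1 <3,3,0>
#3 <4,3,0>
P:3↔1 J1 <4,4,0>
#4 <5,4,0>
P:4↔3 J1 <5,5,0>
C:4↔2 J2 <5,5,1>
C:0↔3 J2 <5,5,2>
#5 <6,5,2>
R:5↔2 J1 <6,6,2>
#6 <7,6,2>
PS:6↔4 J2 <7,6,3>
P:6↔0 J1 <7,7,3>
PS:3↔5 J2 <7,7,4>
3×6 − 2×7 − 1×4 = 0

M = 0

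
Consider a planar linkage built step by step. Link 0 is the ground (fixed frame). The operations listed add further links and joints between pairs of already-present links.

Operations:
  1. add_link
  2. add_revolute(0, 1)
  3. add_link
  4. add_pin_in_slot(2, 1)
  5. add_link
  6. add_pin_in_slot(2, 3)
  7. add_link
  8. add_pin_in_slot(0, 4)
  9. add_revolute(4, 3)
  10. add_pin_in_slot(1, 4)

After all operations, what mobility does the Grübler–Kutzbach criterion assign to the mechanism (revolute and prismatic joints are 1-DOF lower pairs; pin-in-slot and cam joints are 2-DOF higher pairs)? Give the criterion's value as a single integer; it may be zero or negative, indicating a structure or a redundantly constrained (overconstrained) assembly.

ground; <1,0,0>
#1 <2,0,0>
R:0↔1 J1 <2,1,0>
#2 <3,1,0>
PS:2↔1 J2 <3,1,1>
#3 <4,1,1>
PS:2↔3 J2 <4,1,2>
#4 <5,1,2>
PS:0↔4 J2 <5,1,3>
R:4↔3 J1 <5,2,3>
PS:1↔4 J2 <5,2,4>
3×4 − 2×2 − 1×4 = 4

M = 4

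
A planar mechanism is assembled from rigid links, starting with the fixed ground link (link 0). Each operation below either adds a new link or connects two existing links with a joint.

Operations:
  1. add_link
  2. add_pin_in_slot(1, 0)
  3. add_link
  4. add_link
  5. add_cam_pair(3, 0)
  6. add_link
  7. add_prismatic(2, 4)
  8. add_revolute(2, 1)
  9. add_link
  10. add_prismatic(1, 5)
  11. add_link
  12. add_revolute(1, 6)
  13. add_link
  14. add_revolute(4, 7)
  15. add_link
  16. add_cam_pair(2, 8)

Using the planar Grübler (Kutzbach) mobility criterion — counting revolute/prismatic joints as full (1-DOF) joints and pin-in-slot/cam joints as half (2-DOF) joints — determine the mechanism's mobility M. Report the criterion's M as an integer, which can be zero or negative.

ground; <1,0,0>
#1 <2,0,0>
PS:1↔0 J2 <2,0,1>
#2 <3,0,1>
#3 <4,0,1>
C:3↔0 J2 <4,0,2>
#4 <5,0,2>
P:2↔4 J1 <5,1,2>
R:2↔1 J1 <5,2,2>
#5 <6,2,2>
P:1↔5 J1 <6,3,2>
#6 <7,3,2>
R:1↔6 J1 <7,4,2>
#7 <8,4,2>
R:4↔7 J1 <8,5,2>
#8 <9,5,2>
C:2↔8 J2 <9,5,3>
3×8 − 2×5 − 1×3 = 11

M = 11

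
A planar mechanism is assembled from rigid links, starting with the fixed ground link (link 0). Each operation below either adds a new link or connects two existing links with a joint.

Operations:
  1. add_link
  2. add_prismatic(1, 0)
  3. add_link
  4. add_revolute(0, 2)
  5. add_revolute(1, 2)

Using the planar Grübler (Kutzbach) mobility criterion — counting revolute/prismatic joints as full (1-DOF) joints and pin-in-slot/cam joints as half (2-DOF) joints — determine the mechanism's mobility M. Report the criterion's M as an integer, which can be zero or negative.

(L,J1,J2)=(1,0,0); link0 fixed
link1: (2,0,0)
P 1-0 [J1]: (2,1,0)
link2: (3,1,0)
R 0-2 [J1]: (3,2,0)
R 1-2 [J1]: (3,3,0)
Grübler: 3·2 − 2·3 − 0 = 0

M = 0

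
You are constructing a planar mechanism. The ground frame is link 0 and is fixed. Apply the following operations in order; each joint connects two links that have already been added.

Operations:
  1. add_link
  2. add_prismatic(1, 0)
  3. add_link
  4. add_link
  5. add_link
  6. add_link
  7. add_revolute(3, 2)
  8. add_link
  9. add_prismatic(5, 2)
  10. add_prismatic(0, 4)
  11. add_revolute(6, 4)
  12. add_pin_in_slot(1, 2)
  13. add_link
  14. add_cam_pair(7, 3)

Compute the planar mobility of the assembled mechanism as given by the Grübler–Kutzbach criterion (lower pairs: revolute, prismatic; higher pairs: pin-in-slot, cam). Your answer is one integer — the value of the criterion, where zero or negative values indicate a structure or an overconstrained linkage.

L=1 J1=0 J2=0
add link → L=2 J1=0 J2=0
P@1,0 dof=1 J1 → L=2 J1=1 J2=0
add link → L=3 J1=1 J2=0
add link → L=4 J1=1 J2=0
add link → L=5 J1=1 J2=0
add link → L=6 J1=1 J2=0
R@3,2 dof=1 J1 → L=6 J1=2 J2=0
add link → L=7 J1=2 J2=0
P@5,2 dof=1 J1 → L=7 J1=3 J2=0
P@0,4 dof=1 J1 → L=7 J1=4 J2=0
R@6,4 dof=1 J1 → L=7 J1=5 J2=0
PS@1,2 dof=2 J2 → L=7 J1=5 J2=1
add link → L=8 J1=5 J2=1
C@7,3 dof=2 J2 → L=8 J1=5 J2=2
M=3(L−1)−2J1−J2=3·7−2·5−2=9

M = 9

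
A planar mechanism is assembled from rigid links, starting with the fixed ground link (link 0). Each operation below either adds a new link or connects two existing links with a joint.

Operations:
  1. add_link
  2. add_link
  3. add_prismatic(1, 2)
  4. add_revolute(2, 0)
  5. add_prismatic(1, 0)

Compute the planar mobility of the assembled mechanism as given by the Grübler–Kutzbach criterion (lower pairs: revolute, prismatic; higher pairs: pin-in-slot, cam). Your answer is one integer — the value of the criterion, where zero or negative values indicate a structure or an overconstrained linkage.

M = 0

(L,J1,J2)=(1,0,0); link0 fixed
link1: (2,0,0)
link2: (3,0,0)
P 1-2 [J1]: (3,1,0)
R 2-0 [J1]: (3,2,0)
P 1-0 [J1]: (3,3,0)
Grübler: 3·2 − 2·3 − 0 = 0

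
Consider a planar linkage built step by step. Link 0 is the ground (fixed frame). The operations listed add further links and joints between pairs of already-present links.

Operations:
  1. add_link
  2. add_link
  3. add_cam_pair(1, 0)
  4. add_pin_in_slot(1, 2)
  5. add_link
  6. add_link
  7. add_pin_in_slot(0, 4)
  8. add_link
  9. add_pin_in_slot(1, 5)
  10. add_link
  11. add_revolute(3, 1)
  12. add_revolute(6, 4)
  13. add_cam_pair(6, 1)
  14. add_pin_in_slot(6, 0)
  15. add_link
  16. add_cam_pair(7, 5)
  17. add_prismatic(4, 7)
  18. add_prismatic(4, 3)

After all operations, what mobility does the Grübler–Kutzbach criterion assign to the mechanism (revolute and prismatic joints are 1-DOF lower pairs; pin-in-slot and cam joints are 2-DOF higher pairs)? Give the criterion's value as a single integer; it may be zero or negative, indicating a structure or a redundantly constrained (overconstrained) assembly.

ground; <1,0,0>
#1 <2,0,0>
#2 <3,0,0>
C:1↔0 J2 <3,0,1>
PS:1↔2 J2 <3,0,2>
#3 <4,0,2>
#4 <5,0,2>
PS:0↔4 J2 <5,0,3>
#5 <6,0,3>
PS:1↔5 J2 <6,0,4>
#6 <7,0,4>
R:3↔1 J1 <7,1,4>
R:6↔4 J1 <7,2,4>
C:6↔1 J2 <7,2,5>
PS:6↔0 J2 <7,2,6>
#7 <8,2,6>
C:7↔5 J2 <8,2,7>
P:4↔7 J1 <8,3,7>
P:4↔3 J1 <8,4,7>
3×7 − 2×4 − 1×7 = 6

M = 6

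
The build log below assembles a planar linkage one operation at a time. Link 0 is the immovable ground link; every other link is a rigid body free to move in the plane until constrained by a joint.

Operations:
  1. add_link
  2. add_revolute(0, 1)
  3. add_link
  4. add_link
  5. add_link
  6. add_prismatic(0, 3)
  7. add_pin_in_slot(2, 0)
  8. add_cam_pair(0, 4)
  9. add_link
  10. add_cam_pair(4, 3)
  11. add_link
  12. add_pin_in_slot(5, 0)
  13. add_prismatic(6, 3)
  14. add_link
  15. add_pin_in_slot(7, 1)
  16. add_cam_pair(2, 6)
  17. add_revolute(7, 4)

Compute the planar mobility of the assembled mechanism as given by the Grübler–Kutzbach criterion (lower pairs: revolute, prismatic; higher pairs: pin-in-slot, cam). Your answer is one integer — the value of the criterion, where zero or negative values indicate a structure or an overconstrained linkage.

ground; <1,0,0>
#1 <2,0,0>
R:0↔1 J1 <2,1,0>
#2 <3,1,0>
#3 <4,1,0>
#4 <5,1,0>
P:0↔3 J1 <5,2,0>
PS:2↔0 J2 <5,2,1>
C:0↔4 J2 <5,2,2>
#5 <6,2,2>
C:4↔3 J2 <6,2,3>
#6 <7,2,3>
PS:5↔0 J2 <7,2,4>
P:6↔3 J1 <7,3,4>
#7 <8,3,4>
PS:7↔1 J2 <8,3,5>
C:2↔6 J2 <8,3,6>
R:7↔4 J1 <8,4,6>
3×7 − 2×4 − 1×6 = 7

M = 7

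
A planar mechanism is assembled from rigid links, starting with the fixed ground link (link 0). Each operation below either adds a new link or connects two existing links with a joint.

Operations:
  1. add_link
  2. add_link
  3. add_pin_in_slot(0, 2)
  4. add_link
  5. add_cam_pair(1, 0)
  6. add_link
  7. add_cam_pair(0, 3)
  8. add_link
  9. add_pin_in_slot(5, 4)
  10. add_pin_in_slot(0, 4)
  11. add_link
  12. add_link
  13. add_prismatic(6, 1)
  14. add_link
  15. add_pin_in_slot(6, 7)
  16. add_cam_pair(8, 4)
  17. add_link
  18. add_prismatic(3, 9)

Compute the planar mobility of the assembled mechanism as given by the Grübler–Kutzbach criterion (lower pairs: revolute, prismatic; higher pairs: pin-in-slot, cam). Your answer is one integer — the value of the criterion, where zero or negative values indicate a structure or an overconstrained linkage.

(L,J1,J2)=(1,0,0); link0 fixed
link1: (2,0,0)
link2: (3,0,0)
PS 0-2 [J2]: (3,0,1)
link3: (4,0,1)
C 1-0 [J2]: (4,0,2)
link4: (5,0,2)
C 0-3 [J2]: (5,0,3)
link5: (6,0,3)
PS 5-4 [J2]: (6,0,4)
PS 0-4 [J2]: (6,0,5)
link6: (7,0,5)
link7: (8,0,5)
P 6-1 [J1]: (8,1,5)
link8: (9,1,5)
PS 6-7 [J2]: (9,1,6)
C 8-4 [J2]: (9,1,7)
link9: (10,1,7)
P 3-9 [J1]: (10,2,7)
Grübler: 3·9 − 2·2 − 7 = 16

M = 16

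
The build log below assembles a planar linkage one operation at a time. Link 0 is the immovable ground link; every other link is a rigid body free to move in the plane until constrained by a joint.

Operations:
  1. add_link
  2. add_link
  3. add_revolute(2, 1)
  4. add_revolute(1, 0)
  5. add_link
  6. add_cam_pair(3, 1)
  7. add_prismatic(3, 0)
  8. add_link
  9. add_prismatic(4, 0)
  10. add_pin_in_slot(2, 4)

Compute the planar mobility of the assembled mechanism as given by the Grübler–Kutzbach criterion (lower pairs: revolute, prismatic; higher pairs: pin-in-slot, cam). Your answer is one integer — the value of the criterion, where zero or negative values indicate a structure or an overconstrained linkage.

M = 2

[1;0;0] (link 0 is ground)
L+ [2;0;0]
L+ [3;0;0]
R(2,1)∈J1 [3;1;0]
R(1,0)∈J1 [3;2;0]
L+ [4;2;0]
C(3,1)∈J2 [4;2;1]
P(3,0)∈J1 [4;3;1]
L+ [5;3;1]
P(4,0)∈J1 [5;4;1]
PS(2,4)∈J2 [5;4;2]
mobility = 12 − 8 − 2 = 2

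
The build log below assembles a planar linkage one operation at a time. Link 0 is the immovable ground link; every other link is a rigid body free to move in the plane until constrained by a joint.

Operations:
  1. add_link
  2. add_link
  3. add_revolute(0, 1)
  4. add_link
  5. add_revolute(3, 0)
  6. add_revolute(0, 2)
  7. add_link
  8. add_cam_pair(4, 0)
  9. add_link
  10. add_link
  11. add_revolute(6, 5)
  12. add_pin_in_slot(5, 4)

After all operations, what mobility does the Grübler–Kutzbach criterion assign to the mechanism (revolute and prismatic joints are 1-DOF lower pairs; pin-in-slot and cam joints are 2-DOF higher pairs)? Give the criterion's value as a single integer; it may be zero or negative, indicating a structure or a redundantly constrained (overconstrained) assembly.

link 0 = ground. State L|J1|J2 = 1|0|0
+link1  2|0|0
+link2  3|0|0
R(0,1) f=1→J1  3|1|0
+link3  4|1|0
R(3,0) f=1→J1  4|2|0
R(0,2) f=1→J1  4|3|0
+link4  5|3|0
C(4,0) f=2→J2  5|3|1
+link5  6|3|1
+link6  7|3|1
R(6,5) f=1→J1  7|4|1
PS(5,4) f=2→J2  7|4|2
M = 3(7−1)−2·4−2 = 18−8−2 = 8

M = 8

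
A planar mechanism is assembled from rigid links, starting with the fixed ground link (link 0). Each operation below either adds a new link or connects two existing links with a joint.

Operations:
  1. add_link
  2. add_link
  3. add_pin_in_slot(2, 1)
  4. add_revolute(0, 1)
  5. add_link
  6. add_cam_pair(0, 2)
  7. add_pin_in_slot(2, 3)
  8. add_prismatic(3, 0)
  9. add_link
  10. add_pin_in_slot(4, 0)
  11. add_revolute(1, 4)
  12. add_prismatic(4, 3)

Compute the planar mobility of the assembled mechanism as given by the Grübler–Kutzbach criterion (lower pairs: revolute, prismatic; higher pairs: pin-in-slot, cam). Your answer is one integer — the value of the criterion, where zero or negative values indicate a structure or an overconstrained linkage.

M = 0

ground; <1,0,0>
#1 <2,0,0>
#2 <3,0,0>
PS:2↔1 J2 <3,0,1>
R:0↔1 J1 <3,1,1>
#3 <4,1,1>
C:0↔2 J2 <4,1,2>
PS:2↔3 J2 <4,1,3>
P:3↔0 J1 <4,2,3>
#4 <5,2,3>
PS:4↔0 J2 <5,2,4>
R:1↔4 J1 <5,3,4>
P:4↔3 J1 <5,4,4>
3×4 − 2×4 − 1×4 = 0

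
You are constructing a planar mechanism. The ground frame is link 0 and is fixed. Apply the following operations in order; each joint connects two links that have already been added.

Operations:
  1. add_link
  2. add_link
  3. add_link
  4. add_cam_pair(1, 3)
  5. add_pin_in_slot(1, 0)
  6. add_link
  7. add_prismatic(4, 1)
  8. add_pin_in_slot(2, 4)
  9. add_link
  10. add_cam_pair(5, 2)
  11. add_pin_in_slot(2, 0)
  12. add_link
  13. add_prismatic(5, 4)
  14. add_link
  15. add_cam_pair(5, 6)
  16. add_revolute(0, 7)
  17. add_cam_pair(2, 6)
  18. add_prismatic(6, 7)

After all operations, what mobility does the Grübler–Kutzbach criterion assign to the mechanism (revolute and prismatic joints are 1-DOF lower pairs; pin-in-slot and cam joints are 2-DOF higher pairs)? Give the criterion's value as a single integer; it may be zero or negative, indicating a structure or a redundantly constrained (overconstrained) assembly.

[1;0;0] (link 0 is ground)
L+ [2;0;0]
L+ [3;0;0]
L+ [4;0;0]
C(1,3)∈J2 [4;0;1]
PS(1,0)∈J2 [4;0;2]
L+ [5;0;2]
P(4,1)∈J1 [5;1;2]
PS(2,4)∈J2 [5;1;3]
L+ [6;1;3]
C(5,2)∈J2 [6;1;4]
PS(2,0)∈J2 [6;1;5]
L+ [7;1;5]
P(5,4)∈J1 [7;2;5]
L+ [8;2;5]
C(5,6)∈J2 [8;2;6]
R(0,7)∈J1 [8;3;6]
C(2,6)∈J2 [8;3;7]
P(6,7)∈J1 [8;4;7]
mobility = 21 − 8 − 7 = 6

M = 6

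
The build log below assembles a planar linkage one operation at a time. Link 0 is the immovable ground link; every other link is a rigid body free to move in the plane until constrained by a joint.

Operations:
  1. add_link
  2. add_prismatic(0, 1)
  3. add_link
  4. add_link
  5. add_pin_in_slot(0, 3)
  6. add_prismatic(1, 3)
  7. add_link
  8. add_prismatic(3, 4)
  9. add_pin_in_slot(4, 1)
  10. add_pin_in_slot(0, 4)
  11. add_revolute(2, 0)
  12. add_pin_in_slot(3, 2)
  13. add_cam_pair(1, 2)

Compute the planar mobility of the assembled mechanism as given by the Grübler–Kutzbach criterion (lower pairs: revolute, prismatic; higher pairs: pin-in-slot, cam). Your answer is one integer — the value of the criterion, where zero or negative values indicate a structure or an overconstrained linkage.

(L,J1,J2)=(1,0,0); link0 fixed
link1: (2,0,0)
P 0-1 [J1]: (2,1,0)
link2: (3,1,0)
link3: (4,1,0)
PS 0-3 [J2]: (4,1,1)
P 1-3 [J1]: (4,2,1)
link4: (5,2,1)
P 3-4 [J1]: (5,3,1)
PS 4-1 [J2]: (5,3,2)
PS 0-4 [J2]: (5,3,3)
R 2-0 [J1]: (5,4,3)
PS 3-2 [J2]: (5,4,4)
C 1-2 [J2]: (5,4,5)
Grübler: 3·4 − 2·4 − 5 = -1

M = -1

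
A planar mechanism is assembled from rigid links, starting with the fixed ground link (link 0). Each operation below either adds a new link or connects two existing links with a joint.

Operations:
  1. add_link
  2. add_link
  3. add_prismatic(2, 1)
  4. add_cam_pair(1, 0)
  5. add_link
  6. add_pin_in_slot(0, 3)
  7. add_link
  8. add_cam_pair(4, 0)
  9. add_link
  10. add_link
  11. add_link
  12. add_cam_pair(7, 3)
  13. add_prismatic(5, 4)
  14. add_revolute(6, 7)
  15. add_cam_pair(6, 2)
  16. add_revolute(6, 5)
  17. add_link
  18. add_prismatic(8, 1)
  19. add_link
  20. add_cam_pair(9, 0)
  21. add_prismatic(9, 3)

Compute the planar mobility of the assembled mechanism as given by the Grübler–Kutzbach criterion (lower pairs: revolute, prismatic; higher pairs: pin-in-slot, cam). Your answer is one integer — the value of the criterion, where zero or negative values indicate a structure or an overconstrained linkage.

M = 9

(L,J1,J2)=(1,0,0); link0 fixed
link1: (2,0,0)
link2: (3,0,0)
P 2-1 [J1]: (3,1,0)
C 1-0 [J2]: (3,1,1)
link3: (4,1,1)
PS 0-3 [J2]: (4,1,2)
link4: (5,1,2)
C 4-0 [J2]: (5,1,3)
link5: (6,1,3)
link6: (7,1,3)
link7: (8,1,3)
C 7-3 [J2]: (8,1,4)
P 5-4 [J1]: (8,2,4)
R 6-7 [J1]: (8,3,4)
C 6-2 [J2]: (8,3,5)
R 6-5 [J1]: (8,4,5)
link8: (9,4,5)
P 8-1 [J1]: (9,5,5)
link9: (10,5,5)
C 9-0 [J2]: (10,5,6)
P 9-3 [J1]: (10,6,6)
Grübler: 3·9 − 2·6 − 6 = 9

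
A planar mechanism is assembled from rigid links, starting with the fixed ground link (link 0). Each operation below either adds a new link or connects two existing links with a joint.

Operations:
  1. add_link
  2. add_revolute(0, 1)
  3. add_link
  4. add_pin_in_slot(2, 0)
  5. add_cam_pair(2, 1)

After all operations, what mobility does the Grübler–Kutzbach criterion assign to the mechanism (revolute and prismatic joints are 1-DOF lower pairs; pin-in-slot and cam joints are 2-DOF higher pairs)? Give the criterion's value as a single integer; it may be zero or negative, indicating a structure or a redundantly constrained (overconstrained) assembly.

M = 2

ground; <1,0,0>
#1 <2,0,0>
R:0↔1 J1 <2,1,0>
#2 <3,1,0>
PS:2↔0 J2 <3,1,1>
C:2↔1 J2 <3,1,2>
3×2 − 2×1 − 1×2 = 2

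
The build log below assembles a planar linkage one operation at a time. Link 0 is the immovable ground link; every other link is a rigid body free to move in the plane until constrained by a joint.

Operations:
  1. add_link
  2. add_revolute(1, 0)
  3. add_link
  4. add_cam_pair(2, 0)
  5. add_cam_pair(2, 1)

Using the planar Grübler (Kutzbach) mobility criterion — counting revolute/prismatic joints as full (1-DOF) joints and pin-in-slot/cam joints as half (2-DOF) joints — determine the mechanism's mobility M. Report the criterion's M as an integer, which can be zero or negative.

M = 2

ground; <1,0,0>
#1 <2,0,0>
R:1↔0 J1 <2,1,0>
#2 <3,1,0>
C:2↔0 J2 <3,1,1>
C:2↔1 J2 <3,1,2>
3×2 − 2×1 − 1×2 = 2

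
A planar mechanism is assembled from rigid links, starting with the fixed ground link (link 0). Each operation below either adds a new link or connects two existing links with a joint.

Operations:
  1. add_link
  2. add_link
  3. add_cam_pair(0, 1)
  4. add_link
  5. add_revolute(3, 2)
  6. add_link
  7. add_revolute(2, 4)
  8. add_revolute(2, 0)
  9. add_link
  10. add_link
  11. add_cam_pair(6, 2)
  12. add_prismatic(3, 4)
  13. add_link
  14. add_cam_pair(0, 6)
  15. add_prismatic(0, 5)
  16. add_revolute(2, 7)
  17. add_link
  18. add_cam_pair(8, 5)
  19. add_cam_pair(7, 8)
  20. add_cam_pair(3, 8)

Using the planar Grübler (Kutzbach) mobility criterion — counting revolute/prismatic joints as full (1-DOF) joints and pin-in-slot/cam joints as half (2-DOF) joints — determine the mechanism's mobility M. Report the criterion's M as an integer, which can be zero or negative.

M = 6

(L,J1,J2)=(1,0,0); link0 fixed
link1: (2,0,0)
link2: (3,0,0)
C 0-1 [J2]: (3,0,1)
link3: (4,0,1)
R 3-2 [J1]: (4,1,1)
link4: (5,1,1)
R 2-4 [J1]: (5,2,1)
R 2-0 [J1]: (5,3,1)
link5: (6,3,1)
link6: (7,3,1)
C 6-2 [J2]: (7,3,2)
P 3-4 [J1]: (7,4,2)
link7: (8,4,2)
C 0-6 [J2]: (8,4,3)
P 0-5 [J1]: (8,5,3)
R 2-7 [J1]: (8,6,3)
link8: (9,6,3)
C 8-5 [J2]: (9,6,4)
C 7-8 [J2]: (9,6,5)
C 3-8 [J2]: (9,6,6)
Grübler: 3·8 − 2·6 − 6 = 6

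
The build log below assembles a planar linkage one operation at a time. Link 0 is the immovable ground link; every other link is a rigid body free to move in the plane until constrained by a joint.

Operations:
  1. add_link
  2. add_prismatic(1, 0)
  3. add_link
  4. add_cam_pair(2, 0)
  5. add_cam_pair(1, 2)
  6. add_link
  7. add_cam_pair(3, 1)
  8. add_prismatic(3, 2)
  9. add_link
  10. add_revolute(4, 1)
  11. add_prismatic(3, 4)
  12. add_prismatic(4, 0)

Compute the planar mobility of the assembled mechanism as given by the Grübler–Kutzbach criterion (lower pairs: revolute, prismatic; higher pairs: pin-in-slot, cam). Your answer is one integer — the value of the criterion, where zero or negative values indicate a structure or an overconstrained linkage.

M = -1

L=1 J1=0 J2=0
add link → L=2 J1=0 J2=0
P@1,0 dof=1 J1 → L=2 J1=1 J2=0
add link → L=3 J1=1 J2=0
C@2,0 dof=2 J2 → L=3 J1=1 J2=1
C@1,2 dof=2 J2 → L=3 J1=1 J2=2
add link → L=4 J1=1 J2=2
C@3,1 dof=2 J2 → L=4 J1=1 J2=3
P@3,2 dof=1 J1 → L=4 J1=2 J2=3
add link → L=5 J1=2 J2=3
R@4,1 dof=1 J1 → L=5 J1=3 J2=3
P@3,4 dof=1 J1 → L=5 J1=4 J2=3
P@4,0 dof=1 J1 → L=5 J1=5 J2=3
M=3(L−1)−2J1−J2=3·4−2·5−3=-1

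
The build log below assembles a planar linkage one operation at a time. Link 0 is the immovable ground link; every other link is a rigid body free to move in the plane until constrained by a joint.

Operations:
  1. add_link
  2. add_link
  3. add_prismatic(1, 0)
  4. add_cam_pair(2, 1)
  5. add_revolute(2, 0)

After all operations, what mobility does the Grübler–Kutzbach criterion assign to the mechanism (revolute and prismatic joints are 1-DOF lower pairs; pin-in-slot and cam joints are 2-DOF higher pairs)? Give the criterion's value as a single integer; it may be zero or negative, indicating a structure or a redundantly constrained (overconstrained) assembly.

L=1 J1=0 J2=0
add link → L=2 J1=0 J2=0
add link → L=3 J1=0 J2=0
P@1,0 dof=1 J1 → L=3 J1=1 J2=0
C@2,1 dof=2 J2 → L=3 J1=1 J2=1
R@2,0 dof=1 J1 → L=3 J1=2 J2=1
M=3(L−1)−2J1−J2=3·2−2·2−1=1

M = 1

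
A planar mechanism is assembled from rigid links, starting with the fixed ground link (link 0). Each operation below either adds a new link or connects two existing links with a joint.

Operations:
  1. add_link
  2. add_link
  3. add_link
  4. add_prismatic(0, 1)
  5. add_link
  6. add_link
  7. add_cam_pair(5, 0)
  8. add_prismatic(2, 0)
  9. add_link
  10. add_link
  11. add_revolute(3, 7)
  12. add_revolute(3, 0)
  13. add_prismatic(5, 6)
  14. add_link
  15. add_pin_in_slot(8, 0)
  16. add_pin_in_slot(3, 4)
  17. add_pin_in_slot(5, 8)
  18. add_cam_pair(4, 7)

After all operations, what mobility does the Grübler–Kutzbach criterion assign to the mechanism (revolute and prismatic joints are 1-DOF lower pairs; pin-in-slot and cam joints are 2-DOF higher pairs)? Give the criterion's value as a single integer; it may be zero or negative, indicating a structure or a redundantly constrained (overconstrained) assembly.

ground; <1,0,0>
#1 <2,0,0>
#2 <3,0,0>
#3 <4,0,0>
P:0↔1 J1 <4,1,0>
#4 <5,1,0>
#5 <6,1,0>
C:5↔0 J2 <6,1,1>
P:2↔0 J1 <6,2,1>
#6 <7,2,1>
#7 <8,2,1>
R:3↔7 J1 <8,3,1>
R:3↔0 J1 <8,4,1>
P:5↔6 J1 <8,5,1>
#8 <9,5,1>
PS:8↔0 J2 <9,5,2>
PS:3↔4 J2 <9,5,3>
PS:5↔8 J2 <9,5,4>
C:4↔7 J2 <9,5,5>
3×8 − 2×5 − 1×5 = 9

M = 9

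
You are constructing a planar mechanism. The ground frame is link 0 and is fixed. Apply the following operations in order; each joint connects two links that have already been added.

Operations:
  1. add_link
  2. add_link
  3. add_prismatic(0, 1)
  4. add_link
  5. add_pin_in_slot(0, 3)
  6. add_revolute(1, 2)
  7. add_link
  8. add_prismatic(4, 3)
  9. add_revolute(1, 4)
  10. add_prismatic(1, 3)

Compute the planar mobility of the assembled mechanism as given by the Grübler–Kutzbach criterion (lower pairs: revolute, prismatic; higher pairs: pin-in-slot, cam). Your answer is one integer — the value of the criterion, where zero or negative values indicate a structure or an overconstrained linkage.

(L,J1,J2)=(1,0,0); link0 fixed
link1: (2,0,0)
link2: (3,0,0)
P 0-1 [J1]: (3,1,0)
link3: (4,1,0)
PS 0-3 [J2]: (4,1,1)
R 1-2 [J1]: (4,2,1)
link4: (5,2,1)
P 4-3 [J1]: (5,3,1)
R 1-4 [J1]: (5,4,1)
P 1-3 [J1]: (5,5,1)
Grübler: 3·4 − 2·5 − 1 = 1

M = 1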